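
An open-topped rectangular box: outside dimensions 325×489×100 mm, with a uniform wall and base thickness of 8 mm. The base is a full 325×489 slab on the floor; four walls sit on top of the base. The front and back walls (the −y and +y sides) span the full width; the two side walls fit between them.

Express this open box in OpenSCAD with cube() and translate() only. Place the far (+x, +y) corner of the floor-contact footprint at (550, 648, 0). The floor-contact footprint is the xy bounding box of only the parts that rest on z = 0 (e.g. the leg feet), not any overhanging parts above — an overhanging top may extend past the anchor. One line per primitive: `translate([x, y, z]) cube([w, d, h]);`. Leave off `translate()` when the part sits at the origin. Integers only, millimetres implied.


translate([225, 159, 0]) cube([325, 489, 8]);
translate([225, 159, 8]) cube([325, 8, 92]);
translate([225, 640, 8]) cube([325, 8, 92]);
translate([225, 167, 8]) cube([8, 473, 92]);
translate([542, 167, 8]) cube([8, 473, 92]);


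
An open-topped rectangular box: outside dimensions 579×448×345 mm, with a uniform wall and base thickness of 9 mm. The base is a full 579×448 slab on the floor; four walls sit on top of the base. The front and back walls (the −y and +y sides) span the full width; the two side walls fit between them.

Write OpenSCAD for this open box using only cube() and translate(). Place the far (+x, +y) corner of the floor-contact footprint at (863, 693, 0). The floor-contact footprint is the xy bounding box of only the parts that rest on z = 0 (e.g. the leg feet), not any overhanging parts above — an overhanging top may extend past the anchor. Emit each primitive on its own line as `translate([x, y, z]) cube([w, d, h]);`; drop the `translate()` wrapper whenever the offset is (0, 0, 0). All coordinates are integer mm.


translate([284, 245, 0]) cube([579, 448, 9]);
translate([284, 245, 9]) cube([579, 9, 336]);
translate([284, 684, 9]) cube([579, 9, 336]);
translate([284, 254, 9]) cube([9, 430, 336]);
translate([854, 254, 9]) cube([9, 430, 336]);


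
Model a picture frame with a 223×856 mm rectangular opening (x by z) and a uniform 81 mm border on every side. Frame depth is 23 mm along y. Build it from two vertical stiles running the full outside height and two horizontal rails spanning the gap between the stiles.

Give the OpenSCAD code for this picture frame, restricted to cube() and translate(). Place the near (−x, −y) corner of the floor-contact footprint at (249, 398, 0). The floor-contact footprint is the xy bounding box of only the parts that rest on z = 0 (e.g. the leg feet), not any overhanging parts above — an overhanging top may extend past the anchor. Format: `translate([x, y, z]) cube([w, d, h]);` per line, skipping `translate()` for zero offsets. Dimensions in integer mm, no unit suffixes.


translate([249, 398, 0]) cube([81, 23, 1018]);
translate([553, 398, 0]) cube([81, 23, 1018]);
translate([330, 398, 0]) cube([223, 23, 81]);
translate([330, 398, 937]) cube([223, 23, 81]);


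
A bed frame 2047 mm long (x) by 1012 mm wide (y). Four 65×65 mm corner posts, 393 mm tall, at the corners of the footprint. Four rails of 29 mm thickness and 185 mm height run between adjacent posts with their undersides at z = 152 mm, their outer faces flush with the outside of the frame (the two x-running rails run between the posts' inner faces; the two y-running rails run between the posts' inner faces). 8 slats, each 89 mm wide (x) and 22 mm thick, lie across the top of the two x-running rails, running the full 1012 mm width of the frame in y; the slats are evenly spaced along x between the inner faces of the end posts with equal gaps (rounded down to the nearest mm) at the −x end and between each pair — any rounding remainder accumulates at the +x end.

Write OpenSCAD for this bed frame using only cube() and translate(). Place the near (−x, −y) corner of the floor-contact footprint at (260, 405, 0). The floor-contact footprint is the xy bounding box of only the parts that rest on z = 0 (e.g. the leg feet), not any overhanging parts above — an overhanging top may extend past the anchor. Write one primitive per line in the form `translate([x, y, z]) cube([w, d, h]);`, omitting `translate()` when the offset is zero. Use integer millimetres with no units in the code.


translate([260, 405, 0]) cube([65, 65, 393]);
translate([260, 1352, 0]) cube([65, 65, 393]);
translate([2242, 405, 0]) cube([65, 65, 393]);
translate([2242, 1352, 0]) cube([65, 65, 393]);
translate([325, 405, 152]) cube([1917, 29, 185]);
translate([325, 1388, 152]) cube([1917, 29, 185]);
translate([260, 470, 152]) cube([29, 882, 185]);
translate([2278, 470, 152]) cube([29, 882, 185]);
translate([458, 405, 337]) cube([89, 1012, 22]);
translate([680, 405, 337]) cube([89, 1012, 22]);
translate([902, 405, 337]) cube([89, 1012, 22]);
translate([1124, 405, 337]) cube([89, 1012, 22]);
translate([1346, 405, 337]) cube([89, 1012, 22]);
translate([1568, 405, 337]) cube([89, 1012, 22]);
translate([1790, 405, 337]) cube([89, 1012, 22]);
translate([2012, 405, 337]) cube([89, 1012, 22]);


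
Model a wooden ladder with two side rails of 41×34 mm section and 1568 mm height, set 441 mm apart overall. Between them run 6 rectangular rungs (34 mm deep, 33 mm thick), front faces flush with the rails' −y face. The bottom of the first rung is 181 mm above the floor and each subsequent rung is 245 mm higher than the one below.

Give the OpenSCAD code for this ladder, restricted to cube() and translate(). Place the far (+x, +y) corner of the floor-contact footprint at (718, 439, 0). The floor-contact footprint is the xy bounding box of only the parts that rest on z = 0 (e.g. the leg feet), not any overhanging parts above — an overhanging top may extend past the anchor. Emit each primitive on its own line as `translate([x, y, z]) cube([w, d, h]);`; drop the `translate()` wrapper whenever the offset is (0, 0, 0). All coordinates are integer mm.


translate([277, 405, 0]) cube([41, 34, 1568]);
translate([677, 405, 0]) cube([41, 34, 1568]);
translate([318, 405, 181]) cube([359, 34, 33]);
translate([318, 405, 426]) cube([359, 34, 33]);
translate([318, 405, 671]) cube([359, 34, 33]);
translate([318, 405, 916]) cube([359, 34, 33]);
translate([318, 405, 1161]) cube([359, 34, 33]);
translate([318, 405, 1406]) cube([359, 34, 33]);


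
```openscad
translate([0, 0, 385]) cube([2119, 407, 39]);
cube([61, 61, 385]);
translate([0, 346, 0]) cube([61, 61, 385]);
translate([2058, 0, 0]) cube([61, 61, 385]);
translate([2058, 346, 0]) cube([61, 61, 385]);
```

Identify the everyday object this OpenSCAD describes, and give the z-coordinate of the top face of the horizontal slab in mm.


A bench. The seat-top height is 424 mm.

A long slab on four corner posts — a bench. The slab sits at z = 385 with thickness 39, so the top is 385 + 39 = 424 mm.


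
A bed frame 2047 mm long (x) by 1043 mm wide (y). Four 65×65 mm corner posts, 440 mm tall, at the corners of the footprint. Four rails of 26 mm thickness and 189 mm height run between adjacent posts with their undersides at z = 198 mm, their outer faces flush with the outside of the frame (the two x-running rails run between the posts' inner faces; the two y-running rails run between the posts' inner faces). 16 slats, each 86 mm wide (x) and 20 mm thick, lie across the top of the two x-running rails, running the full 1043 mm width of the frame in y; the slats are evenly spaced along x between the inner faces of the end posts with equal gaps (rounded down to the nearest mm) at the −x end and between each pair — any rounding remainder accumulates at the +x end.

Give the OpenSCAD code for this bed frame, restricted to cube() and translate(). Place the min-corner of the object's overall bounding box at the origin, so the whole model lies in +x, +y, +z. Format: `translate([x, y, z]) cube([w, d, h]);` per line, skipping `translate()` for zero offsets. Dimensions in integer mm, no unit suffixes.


cube([65, 65, 440]);
translate([0, 978, 0]) cube([65, 65, 440]);
translate([1982, 0, 0]) cube([65, 65, 440]);
translate([1982, 978, 0]) cube([65, 65, 440]);
translate([65, 0, 198]) cube([1917, 26, 189]);
translate([65, 1017, 198]) cube([1917, 26, 189]);
translate([0, 65, 198]) cube([26, 913, 189]);
translate([2021, 65, 198]) cube([26, 913, 189]);
translate([96, 0, 387]) cube([86, 1043, 20]);
translate([213, 0, 387]) cube([86, 1043, 20]);
translate([330, 0, 387]) cube([86, 1043, 20]);
translate([447, 0, 387]) cube([86, 1043, 20]);
translate([564, 0, 387]) cube([86, 1043, 20]);
translate([681, 0, 387]) cube([86, 1043, 20]);
translate([798, 0, 387]) cube([86, 1043, 20]);
translate([915, 0, 387]) cube([86, 1043, 20]);
translate([1032, 0, 387]) cube([86, 1043, 20]);
translate([1149, 0, 387]) cube([86, 1043, 20]);
translate([1266, 0, 387]) cube([86, 1043, 20]);
translate([1383, 0, 387]) cube([86, 1043, 20]);
translate([1500, 0, 387]) cube([86, 1043, 20]);
translate([1617, 0, 387]) cube([86, 1043, 20]);
translate([1734, 0, 387]) cube([86, 1043, 20]);
translate([1851, 0, 387]) cube([86, 1043, 20]);


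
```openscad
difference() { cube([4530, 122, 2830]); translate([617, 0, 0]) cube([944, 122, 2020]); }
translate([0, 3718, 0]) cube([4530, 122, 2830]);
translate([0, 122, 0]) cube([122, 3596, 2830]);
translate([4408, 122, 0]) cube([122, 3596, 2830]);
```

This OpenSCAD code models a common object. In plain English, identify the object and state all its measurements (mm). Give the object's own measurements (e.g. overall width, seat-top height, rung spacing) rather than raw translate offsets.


A single room: four walls, each 2830 mm tall and 122 mm thick, enclosing an outside footprint 4530×3840 mm (x × y), no floor or roof. The front and back walls (−y and +y sides) run the full x-width; the side walls fit between their inner faces. A door opening 944 mm wide and 2020 mm tall is cut through the front wall from the floor up, its −x edge 617 mm from the wall's −x end.


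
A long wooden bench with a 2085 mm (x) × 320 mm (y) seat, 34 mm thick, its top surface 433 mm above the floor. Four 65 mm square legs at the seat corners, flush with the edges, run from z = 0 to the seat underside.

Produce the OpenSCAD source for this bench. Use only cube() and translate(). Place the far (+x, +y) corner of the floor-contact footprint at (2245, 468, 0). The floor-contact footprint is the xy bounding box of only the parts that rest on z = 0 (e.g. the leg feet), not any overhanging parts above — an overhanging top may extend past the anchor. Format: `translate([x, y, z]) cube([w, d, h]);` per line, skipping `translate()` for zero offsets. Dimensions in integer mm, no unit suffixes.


translate([160, 148, 399]) cube([2085, 320, 34]);
translate([160, 148, 0]) cube([65, 65, 399]);
translate([160, 403, 0]) cube([65, 65, 399]);
translate([2180, 148, 0]) cube([65, 65, 399]);
translate([2180, 403, 0]) cube([65, 65, 399]);


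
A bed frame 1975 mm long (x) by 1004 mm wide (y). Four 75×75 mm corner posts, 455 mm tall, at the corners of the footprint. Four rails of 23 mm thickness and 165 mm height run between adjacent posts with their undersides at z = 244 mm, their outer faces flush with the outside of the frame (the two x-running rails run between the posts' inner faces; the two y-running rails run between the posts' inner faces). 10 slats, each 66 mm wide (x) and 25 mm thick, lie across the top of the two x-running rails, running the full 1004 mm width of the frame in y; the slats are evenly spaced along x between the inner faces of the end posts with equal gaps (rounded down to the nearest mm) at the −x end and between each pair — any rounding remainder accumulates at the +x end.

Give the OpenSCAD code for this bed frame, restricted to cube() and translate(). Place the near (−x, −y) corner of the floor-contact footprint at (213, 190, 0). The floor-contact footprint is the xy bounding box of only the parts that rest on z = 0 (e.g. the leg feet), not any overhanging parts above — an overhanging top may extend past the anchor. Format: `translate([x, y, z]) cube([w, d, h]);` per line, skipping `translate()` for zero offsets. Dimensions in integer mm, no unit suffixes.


translate([213, 190, 0]) cube([75, 75, 455]);
translate([213, 1119, 0]) cube([75, 75, 455]);
translate([2113, 190, 0]) cube([75, 75, 455]);
translate([2113, 1119, 0]) cube([75, 75, 455]);
translate([288, 190, 244]) cube([1825, 23, 165]);
translate([288, 1171, 244]) cube([1825, 23, 165]);
translate([213, 265, 244]) cube([23, 854, 165]);
translate([2165, 265, 244]) cube([23, 854, 165]);
translate([393, 190, 409]) cube([66, 1004, 25]);
translate([564, 190, 409]) cube([66, 1004, 25]);
translate([735, 190, 409]) cube([66, 1004, 25]);
translate([906, 190, 409]) cube([66, 1004, 25]);
translate([1077, 190, 409]) cube([66, 1004, 25]);
translate([1248, 190, 409]) cube([66, 1004, 25]);
translate([1419, 190, 409]) cube([66, 1004, 25]);
translate([1590, 190, 409]) cube([66, 1004, 25]);
translate([1761, 190, 409]) cube([66, 1004, 25]);
translate([1932, 190, 409]) cube([66, 1004, 25]);


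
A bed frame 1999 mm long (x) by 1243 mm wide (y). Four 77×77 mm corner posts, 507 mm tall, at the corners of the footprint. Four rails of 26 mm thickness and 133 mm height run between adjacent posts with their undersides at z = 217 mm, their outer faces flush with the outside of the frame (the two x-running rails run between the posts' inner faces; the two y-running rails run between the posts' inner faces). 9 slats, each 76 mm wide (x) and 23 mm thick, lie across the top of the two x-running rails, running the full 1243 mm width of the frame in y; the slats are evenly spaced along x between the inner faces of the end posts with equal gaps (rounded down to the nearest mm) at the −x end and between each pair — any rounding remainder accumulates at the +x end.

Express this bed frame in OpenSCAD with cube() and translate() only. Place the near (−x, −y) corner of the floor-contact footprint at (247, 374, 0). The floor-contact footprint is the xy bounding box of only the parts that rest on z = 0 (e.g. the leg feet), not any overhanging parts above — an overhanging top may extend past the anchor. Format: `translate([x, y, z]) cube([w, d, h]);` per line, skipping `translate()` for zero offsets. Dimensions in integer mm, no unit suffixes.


translate([247, 374, 0]) cube([77, 77, 507]);
translate([247, 1540, 0]) cube([77, 77, 507]);
translate([2169, 374, 0]) cube([77, 77, 507]);
translate([2169, 1540, 0]) cube([77, 77, 507]);
translate([324, 374, 217]) cube([1845, 26, 133]);
translate([324, 1591, 217]) cube([1845, 26, 133]);
translate([247, 451, 217]) cube([26, 1089, 133]);
translate([2220, 451, 217]) cube([26, 1089, 133]);
translate([440, 374, 350]) cube([76, 1243, 23]);
translate([632, 374, 350]) cube([76, 1243, 23]);
translate([824, 374, 350]) cube([76, 1243, 23]);
translate([1016, 374, 350]) cube([76, 1243, 23]);
translate([1208, 374, 350]) cube([76, 1243, 23]);
translate([1400, 374, 350]) cube([76, 1243, 23]);
translate([1592, 374, 350]) cube([76, 1243, 23]);
translate([1784, 374, 350]) cube([76, 1243, 23]);
translate([1976, 374, 350]) cube([76, 1243, 23]);


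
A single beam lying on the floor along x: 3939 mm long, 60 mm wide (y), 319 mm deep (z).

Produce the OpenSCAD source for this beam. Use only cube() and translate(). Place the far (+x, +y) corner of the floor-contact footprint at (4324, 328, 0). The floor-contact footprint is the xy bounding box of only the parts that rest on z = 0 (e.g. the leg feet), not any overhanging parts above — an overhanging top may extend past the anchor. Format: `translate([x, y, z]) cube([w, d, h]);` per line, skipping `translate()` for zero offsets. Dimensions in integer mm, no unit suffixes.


translate([385, 268, 0]) cube([3939, 60, 319]);


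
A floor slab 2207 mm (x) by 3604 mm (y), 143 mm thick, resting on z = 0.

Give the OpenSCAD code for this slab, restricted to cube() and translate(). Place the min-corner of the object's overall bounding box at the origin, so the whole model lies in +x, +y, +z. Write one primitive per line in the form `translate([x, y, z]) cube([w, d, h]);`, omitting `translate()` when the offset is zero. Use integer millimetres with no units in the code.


cube([2207, 3604, 143]);


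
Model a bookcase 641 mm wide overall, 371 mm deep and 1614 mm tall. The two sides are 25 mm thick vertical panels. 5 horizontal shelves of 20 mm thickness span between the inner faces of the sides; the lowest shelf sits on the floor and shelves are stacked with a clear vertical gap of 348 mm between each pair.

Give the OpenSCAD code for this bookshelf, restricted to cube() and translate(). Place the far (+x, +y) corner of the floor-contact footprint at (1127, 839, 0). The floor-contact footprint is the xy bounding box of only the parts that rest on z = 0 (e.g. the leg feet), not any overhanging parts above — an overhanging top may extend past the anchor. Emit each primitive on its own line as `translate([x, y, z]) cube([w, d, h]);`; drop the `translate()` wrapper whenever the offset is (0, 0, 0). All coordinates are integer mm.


translate([486, 468, 0]) cube([25, 371, 1614]);
translate([1102, 468, 0]) cube([25, 371, 1614]);
translate([511, 468, 0]) cube([591, 371, 20]);
translate([511, 468, 368]) cube([591, 371, 20]);
translate([511, 468, 736]) cube([591, 371, 20]);
translate([511, 468, 1104]) cube([591, 371, 20]);
translate([511, 468, 1472]) cube([591, 371, 20]);


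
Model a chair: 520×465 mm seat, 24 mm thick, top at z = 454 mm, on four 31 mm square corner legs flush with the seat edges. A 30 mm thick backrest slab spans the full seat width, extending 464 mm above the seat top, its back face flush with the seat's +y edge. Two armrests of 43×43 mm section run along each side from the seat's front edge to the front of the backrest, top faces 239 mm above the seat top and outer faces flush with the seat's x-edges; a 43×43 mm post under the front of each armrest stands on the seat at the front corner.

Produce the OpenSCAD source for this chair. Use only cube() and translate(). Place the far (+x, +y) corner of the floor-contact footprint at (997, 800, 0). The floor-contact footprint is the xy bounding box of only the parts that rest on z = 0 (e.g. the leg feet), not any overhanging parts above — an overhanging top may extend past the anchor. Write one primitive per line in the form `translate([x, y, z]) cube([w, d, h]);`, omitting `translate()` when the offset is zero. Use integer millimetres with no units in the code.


translate([477, 335, 430]) cube([520, 465, 24]);
translate([477, 335, 0]) cube([31, 31, 430]);
translate([966, 335, 0]) cube([31, 31, 430]);
translate([477, 769, 0]) cube([31, 31, 430]);
translate([966, 769, 0]) cube([31, 31, 430]);
translate([477, 770, 454]) cube([520, 30, 464]);
translate([477, 335, 650]) cube([43, 435, 43]);
translate([954, 335, 650]) cube([43, 435, 43]);
translate([477, 335, 454]) cube([43, 43, 196]);
translate([954, 335, 454]) cube([43, 43, 196]);


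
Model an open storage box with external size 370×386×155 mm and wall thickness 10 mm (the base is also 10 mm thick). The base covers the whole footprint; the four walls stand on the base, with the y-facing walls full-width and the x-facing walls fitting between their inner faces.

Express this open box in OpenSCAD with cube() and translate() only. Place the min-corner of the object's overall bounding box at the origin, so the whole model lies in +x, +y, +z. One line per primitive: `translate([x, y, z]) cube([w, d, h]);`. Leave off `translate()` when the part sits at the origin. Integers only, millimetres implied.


cube([370, 386, 10]);
translate([0, 0, 10]) cube([370, 10, 145]);
translate([0, 376, 10]) cube([370, 10, 145]);
translate([0, 10, 10]) cube([10, 366, 145]);
translate([360, 10, 10]) cube([10, 366, 145]);


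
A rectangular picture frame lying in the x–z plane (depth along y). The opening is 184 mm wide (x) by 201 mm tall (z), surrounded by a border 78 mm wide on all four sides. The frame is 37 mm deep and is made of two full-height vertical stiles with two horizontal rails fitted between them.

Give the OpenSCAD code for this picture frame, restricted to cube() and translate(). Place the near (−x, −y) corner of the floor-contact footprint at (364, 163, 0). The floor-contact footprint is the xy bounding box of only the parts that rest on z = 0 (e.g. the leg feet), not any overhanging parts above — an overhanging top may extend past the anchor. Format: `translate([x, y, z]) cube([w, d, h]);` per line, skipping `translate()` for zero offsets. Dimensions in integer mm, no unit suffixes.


translate([364, 163, 0]) cube([78, 37, 357]);
translate([626, 163, 0]) cube([78, 37, 357]);
translate([442, 163, 0]) cube([184, 37, 78]);
translate([442, 163, 279]) cube([184, 37, 78]);


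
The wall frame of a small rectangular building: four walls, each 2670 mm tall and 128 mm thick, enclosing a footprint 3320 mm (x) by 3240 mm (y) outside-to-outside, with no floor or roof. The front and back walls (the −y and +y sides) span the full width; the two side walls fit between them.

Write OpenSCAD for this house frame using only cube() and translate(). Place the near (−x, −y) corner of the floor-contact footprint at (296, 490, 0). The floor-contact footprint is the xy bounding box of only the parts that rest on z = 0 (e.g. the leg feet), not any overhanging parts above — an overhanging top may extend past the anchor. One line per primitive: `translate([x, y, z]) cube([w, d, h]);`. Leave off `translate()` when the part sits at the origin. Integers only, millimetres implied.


translate([296, 490, 0]) cube([3320, 128, 2670]);
translate([296, 3602, 0]) cube([3320, 128, 2670]);
translate([296, 618, 0]) cube([128, 2984, 2670]);
translate([3488, 618, 0]) cube([128, 2984, 2670]);


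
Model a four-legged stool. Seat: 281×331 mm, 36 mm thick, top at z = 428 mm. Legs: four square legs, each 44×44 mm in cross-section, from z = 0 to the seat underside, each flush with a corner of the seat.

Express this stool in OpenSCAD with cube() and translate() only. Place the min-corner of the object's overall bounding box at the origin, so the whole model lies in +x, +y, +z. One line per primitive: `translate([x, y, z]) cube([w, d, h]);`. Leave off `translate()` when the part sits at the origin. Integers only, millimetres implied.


translate([0, 0, 392]) cube([281, 331, 36]);
cube([44, 44, 392]);
translate([237, 0, 0]) cube([44, 44, 392]);
translate([0, 287, 0]) cube([44, 44, 392]);
translate([237, 287, 0]) cube([44, 44, 392]);


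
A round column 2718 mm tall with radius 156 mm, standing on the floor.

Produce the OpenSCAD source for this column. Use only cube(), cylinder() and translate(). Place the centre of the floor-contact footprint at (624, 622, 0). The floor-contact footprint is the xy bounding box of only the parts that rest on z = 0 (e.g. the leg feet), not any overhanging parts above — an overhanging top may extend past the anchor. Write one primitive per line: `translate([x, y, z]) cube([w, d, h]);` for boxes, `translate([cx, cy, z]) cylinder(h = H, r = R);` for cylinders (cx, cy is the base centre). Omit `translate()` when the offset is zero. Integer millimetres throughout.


translate([624, 622, 0]) cylinder(h = 2718, r = 156);


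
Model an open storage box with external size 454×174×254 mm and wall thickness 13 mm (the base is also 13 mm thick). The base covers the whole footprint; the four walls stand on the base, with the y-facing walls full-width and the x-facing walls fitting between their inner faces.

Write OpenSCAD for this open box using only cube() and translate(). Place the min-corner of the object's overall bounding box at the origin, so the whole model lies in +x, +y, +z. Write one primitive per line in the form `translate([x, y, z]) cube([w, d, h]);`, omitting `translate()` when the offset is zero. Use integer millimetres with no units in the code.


cube([454, 174, 13]);
translate([0, 0, 13]) cube([454, 13, 241]);
translate([0, 161, 13]) cube([454, 13, 241]);
translate([0, 13, 13]) cube([13, 148, 241]);
translate([441, 13, 13]) cube([13, 148, 241]);


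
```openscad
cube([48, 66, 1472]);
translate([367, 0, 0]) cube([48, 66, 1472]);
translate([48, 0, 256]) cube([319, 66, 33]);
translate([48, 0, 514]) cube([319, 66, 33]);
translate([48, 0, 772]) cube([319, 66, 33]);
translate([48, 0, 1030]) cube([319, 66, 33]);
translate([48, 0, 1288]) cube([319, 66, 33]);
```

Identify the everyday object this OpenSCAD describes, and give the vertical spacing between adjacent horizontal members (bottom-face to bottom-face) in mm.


A ladder. The rung spacing is 258 mm.

Two tall 48×66 posts with 5 short bars between them — a ladder. Adjacent rungs sit at z = 256 and z = 514, so the spacing is 514 − 256 = 258 mm.


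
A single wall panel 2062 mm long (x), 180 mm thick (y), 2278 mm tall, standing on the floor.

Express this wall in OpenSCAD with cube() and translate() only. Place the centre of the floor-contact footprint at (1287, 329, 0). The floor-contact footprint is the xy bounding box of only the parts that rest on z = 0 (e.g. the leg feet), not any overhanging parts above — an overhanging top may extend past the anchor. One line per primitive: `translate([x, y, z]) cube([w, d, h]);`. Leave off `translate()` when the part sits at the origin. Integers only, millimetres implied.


translate([256, 239, 0]) cube([2062, 180, 2278]);


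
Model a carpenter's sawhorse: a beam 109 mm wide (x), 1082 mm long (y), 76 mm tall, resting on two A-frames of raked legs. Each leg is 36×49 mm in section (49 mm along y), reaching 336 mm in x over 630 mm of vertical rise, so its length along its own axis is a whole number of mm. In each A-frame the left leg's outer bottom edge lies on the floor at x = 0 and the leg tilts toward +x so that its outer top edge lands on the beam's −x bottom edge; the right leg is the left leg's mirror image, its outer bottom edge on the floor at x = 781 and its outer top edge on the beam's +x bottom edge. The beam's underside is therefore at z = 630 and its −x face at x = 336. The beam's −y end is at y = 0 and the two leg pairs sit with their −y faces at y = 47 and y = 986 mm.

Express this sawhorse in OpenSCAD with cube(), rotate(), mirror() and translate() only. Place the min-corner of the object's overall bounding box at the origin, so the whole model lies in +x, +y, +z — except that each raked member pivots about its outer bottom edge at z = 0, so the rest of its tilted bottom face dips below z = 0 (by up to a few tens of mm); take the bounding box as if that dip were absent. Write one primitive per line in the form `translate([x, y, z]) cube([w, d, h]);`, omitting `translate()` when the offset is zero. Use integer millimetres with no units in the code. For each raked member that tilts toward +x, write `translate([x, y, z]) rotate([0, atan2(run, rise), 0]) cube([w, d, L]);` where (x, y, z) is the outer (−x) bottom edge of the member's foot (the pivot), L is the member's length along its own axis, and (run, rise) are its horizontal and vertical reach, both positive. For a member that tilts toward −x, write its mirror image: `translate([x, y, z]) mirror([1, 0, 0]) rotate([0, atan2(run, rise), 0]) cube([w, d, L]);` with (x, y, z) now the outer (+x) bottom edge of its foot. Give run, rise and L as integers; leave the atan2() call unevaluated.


// leg length = √(336² + 630²) = 714
// right-leg outer foot x = 2·336 + 109 = 781
// beam min-corner = (336, 0, 630)
translate([336, 0, 630]) cube([109, 1082, 76]);
translate([0, 47, 0]) rotate([0, atan2(336, 630), 0]) cube([36, 49, 714]);
translate([781, 47, 0]) mirror([1, 0, 0]) rotate([0, atan2(336, 630), 0]) cube([36, 49, 714]);
translate([0, 986, 0]) rotate([0, atan2(336, 630), 0]) cube([36, 49, 714]);
translate([781, 986, 0]) mirror([1, 0, 0]) rotate([0, atan2(336, 630), 0]) cube([36, 49, 714]);


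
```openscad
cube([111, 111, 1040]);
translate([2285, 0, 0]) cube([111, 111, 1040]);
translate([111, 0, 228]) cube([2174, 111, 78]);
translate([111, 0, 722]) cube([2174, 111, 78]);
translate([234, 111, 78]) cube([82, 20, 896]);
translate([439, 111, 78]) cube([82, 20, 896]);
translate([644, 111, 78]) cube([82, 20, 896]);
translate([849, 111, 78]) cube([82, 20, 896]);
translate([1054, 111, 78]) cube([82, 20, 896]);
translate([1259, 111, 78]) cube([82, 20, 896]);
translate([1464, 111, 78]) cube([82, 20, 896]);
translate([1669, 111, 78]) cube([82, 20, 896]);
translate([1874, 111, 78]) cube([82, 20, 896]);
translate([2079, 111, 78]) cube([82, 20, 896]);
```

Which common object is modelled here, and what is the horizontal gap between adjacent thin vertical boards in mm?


A fence section. The picket gap is 123 mm.

Two posts, two rails, 10 pickets — a fence section. Span 2174 mm holds 10 pickets of 82 mm with 11 equal gaps: ⌊(2174 − 10·82) / 11⌋ = 123 mm.


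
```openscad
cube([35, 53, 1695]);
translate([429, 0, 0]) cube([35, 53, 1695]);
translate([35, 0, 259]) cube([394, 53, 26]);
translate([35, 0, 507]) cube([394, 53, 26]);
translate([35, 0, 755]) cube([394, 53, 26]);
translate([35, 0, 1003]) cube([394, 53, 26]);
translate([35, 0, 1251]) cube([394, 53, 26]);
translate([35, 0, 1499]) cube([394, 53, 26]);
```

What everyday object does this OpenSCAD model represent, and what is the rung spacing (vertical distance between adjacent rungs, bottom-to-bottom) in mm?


A ladder. The rung spacing is 248 mm.

Two tall 35×53 posts with 6 short bars between them — a ladder. Adjacent rungs sit at z = 259 and z = 507, so the spacing is 507 − 259 = 248 mm.


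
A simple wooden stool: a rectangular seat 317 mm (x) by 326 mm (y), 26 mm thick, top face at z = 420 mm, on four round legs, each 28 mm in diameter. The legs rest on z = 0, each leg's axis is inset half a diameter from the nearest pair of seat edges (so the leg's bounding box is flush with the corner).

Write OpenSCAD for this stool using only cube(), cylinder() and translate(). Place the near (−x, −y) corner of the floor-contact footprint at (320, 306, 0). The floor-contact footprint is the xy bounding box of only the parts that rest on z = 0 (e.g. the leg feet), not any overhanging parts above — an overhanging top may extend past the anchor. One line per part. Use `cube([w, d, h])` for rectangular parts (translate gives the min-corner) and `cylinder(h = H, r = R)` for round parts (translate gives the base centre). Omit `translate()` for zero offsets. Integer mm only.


translate([320, 306, 394]) cube([317, 326, 26]);
translate([334, 320, 0]) cylinder(h = 394, r = 14);
translate([623, 320, 0]) cylinder(h = 394, r = 14);
translate([334, 618, 0]) cylinder(h = 394, r = 14);
translate([623, 618, 0]) cylinder(h = 394, r = 14);


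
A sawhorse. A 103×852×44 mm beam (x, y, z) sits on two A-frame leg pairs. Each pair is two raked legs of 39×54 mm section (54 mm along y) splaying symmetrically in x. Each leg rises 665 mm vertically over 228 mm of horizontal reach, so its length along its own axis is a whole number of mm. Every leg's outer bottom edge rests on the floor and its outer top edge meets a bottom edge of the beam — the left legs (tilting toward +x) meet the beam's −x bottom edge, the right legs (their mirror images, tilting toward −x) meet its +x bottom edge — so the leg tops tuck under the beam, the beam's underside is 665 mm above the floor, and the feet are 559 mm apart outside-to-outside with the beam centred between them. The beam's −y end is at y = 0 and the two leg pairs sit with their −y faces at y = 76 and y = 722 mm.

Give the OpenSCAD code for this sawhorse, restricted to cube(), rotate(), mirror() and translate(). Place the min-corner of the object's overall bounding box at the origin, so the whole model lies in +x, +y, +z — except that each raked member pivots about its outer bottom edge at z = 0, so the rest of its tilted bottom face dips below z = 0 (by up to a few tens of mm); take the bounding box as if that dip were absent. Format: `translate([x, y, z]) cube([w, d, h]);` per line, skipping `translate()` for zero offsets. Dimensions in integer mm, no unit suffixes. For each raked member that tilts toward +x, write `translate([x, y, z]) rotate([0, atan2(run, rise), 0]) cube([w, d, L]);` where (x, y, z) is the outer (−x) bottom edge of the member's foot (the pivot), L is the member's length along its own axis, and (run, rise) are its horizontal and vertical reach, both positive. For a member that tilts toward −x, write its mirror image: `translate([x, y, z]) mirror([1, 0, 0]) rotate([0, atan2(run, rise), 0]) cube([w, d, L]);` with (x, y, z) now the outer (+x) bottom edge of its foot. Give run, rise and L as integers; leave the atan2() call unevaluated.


// leg length = √(228² + 665²) = 703
// right-leg outer foot x = 2·228 + 103 = 559
// beam min-corner = (228, 0, 665)
translate([228, 0, 665]) cube([103, 852, 44]);
translate([0, 76, 0]) rotate([0, atan2(228, 665), 0]) cube([39, 54, 703]);
translate([559, 76, 0]) mirror([1, 0, 0]) rotate([0, atan2(228, 665), 0]) cube([39, 54, 703]);
translate([0, 722, 0]) rotate([0, atan2(228, 665), 0]) cube([39, 54, 703]);
translate([559, 722, 0]) mirror([1, 0, 0]) rotate([0, atan2(228, 665), 0]) cube([39, 54, 703]);


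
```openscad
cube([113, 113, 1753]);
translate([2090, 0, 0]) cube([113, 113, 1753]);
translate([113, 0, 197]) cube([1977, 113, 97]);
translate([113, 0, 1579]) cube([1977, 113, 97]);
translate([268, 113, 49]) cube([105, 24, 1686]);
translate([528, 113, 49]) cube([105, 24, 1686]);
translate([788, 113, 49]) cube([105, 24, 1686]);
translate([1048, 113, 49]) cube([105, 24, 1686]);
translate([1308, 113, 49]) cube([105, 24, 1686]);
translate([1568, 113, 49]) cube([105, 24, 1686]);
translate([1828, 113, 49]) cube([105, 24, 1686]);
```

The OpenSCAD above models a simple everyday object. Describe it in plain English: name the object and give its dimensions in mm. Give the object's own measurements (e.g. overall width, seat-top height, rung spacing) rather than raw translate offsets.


A fence section. Two 113×113 mm posts, 1753 mm tall, stand on the floor with a clear span of 1977 mm between their inner faces. Two horizontal rails of 113×97 mm section span the gap between the posts with their undersides at z = 197 mm and z = 1579 mm, flush with the posts' −y face. 7 pickets, each 105 mm wide, 24 mm thick and 1686 mm tall, are fixed to the +y face of the rails with their bottoms at z = 49 mm, spaced across the span with a 155 mm gap after the −x post and between neighbouring pickets, with 157 mm left before the +x post.


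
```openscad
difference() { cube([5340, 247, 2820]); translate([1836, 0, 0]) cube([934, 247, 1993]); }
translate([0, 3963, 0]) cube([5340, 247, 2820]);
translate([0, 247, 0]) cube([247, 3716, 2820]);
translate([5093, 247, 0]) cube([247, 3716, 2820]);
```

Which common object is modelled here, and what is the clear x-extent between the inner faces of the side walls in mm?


A single room. The interior width is 4846 mm.

Four walls enclosing a rectangle with a door in the front wall — a room. Outside width 5340 minus two 247 mm walls gives 4846 mm.


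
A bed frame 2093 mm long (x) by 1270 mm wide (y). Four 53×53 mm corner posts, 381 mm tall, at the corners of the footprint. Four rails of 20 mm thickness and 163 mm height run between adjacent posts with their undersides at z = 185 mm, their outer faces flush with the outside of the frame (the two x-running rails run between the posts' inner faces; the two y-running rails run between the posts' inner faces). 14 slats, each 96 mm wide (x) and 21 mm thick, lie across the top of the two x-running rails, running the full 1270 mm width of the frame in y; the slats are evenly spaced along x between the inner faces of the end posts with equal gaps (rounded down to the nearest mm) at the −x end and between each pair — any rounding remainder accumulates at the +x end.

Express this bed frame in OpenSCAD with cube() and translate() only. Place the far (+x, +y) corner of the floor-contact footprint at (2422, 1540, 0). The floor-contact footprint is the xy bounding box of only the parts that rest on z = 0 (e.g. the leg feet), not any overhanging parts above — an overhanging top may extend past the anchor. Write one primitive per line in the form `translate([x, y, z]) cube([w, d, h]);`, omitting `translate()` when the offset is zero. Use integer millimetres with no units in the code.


// slat z = rail_z + rail_h = 185 + 163 = 348
// slat gap = ⌊(1987 − 14·96) / 15⌋ = 42
translate([329, 270, 0]) cube([53, 53, 381]);
translate([329, 1487, 0]) cube([53, 53, 381]);
translate([2369, 270, 0]) cube([53, 53, 381]);
translate([2369, 1487, 0]) cube([53, 53, 381]);
translate([382, 270, 185]) cube([1987, 20, 163]);
translate([382, 1520, 185]) cube([1987, 20, 163]);
translate([329, 323, 185]) cube([20, 1164, 163]);
translate([2402, 323, 185]) cube([20, 1164, 163]);
translate([424, 270, 348]) cube([96, 1270, 21]);
translate([562, 270, 348]) cube([96, 1270, 21]);
translate([700, 270, 348]) cube([96, 1270, 21]);
translate([838, 270, 348]) cube([96, 1270, 21]);
translate([976, 270, 348]) cube([96, 1270, 21]);
translate([1114, 270, 348]) cube([96, 1270, 21]);
translate([1252, 270, 348]) cube([96, 1270, 21]);
translate([1390, 270, 348]) cube([96, 1270, 21]);
translate([1528, 270, 348]) cube([96, 1270, 21]);
translate([1666, 270, 348]) cube([96, 1270, 21]);
translate([1804, 270, 348]) cube([96, 1270, 21]);
translate([1942, 270, 348]) cube([96, 1270, 21]);
translate([2080, 270, 348]) cube([96, 1270, 21]);
translate([2218, 270, 348]) cube([96, 1270, 21]);


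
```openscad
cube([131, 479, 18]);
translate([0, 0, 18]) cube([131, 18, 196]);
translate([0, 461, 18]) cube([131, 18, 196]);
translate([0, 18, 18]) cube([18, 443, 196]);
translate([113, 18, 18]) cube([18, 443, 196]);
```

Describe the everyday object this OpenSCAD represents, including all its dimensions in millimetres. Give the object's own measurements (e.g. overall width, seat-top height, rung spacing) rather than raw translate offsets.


An open-topped rectangular box: outside dimensions 131×479×214 mm, with a uniform wall and base thickness of 18 mm. The base is a full 131×479 slab on the floor; four walls sit on top of the base. The front and back walls (the −y and +y sides) span the full width; the two side walls fit between them.


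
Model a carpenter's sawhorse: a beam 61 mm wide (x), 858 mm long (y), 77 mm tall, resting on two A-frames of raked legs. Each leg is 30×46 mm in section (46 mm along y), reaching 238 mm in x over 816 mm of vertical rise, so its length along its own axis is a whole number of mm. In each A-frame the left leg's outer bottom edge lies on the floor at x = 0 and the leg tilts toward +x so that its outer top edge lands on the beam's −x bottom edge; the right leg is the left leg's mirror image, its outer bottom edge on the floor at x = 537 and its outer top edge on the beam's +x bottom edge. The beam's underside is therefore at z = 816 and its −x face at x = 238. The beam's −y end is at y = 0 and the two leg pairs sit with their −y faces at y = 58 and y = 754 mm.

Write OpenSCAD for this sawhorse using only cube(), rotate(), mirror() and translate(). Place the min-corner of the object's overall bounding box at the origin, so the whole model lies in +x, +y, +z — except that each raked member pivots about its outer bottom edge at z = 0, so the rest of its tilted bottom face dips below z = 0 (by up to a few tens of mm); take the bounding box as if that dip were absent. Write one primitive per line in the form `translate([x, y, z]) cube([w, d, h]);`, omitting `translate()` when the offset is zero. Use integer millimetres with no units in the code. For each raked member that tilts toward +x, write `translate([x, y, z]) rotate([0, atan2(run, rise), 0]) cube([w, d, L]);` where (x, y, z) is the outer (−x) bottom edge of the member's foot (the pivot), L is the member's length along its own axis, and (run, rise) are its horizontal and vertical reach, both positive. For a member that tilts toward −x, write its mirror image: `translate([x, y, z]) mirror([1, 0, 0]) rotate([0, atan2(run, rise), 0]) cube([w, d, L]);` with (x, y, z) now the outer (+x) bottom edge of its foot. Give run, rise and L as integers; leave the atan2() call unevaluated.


translate([238, 0, 816]) cube([61, 858, 77]);
translate([0, 58, 0]) rotate([0, atan2(238, 816), 0]) cube([30, 46, 850]);
translate([537, 58, 0]) mirror([1, 0, 0]) rotate([0, atan2(238, 816), 0]) cube([30, 46, 850]);
translate([0, 754, 0]) rotate([0, atan2(238, 816), 0]) cube([30, 46, 850]);
translate([537, 754, 0]) mirror([1, 0, 0]) rotate([0, atan2(238, 816), 0]) cube([30, 46, 850]);
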